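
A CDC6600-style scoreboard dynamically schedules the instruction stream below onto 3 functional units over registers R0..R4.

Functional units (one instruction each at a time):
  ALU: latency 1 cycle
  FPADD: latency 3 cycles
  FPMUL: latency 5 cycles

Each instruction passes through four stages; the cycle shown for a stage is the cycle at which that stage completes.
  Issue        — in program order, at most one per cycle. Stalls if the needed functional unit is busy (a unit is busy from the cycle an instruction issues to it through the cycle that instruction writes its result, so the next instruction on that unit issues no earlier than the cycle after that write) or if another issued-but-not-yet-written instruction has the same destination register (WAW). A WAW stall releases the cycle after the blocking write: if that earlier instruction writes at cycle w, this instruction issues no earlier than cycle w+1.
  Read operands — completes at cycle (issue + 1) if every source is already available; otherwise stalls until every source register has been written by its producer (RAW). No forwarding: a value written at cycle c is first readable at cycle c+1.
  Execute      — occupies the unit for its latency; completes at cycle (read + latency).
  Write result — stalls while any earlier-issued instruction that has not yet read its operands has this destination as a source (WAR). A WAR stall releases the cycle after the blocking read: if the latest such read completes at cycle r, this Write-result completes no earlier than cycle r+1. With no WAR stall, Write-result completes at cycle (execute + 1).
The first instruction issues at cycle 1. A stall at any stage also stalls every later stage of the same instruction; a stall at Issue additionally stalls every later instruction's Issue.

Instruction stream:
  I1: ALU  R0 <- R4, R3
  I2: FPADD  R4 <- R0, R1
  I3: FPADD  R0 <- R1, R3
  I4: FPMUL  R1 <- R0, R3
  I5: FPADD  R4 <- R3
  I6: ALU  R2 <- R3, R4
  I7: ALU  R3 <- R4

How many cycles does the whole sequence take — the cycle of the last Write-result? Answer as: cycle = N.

[1] I1 dispatched to ALU
[2] I1 operands ready; I2 dispatched to FPADD
[3] I1 complete
[4] R0←I1
[5] I2 operands ready
[8] I2 complete
[9] R4←I2
[10] I3 dispatched to FPADD
[11] I3 operands ready; I4 dispatched to FPMUL
[14] I3 complete
[15] R0←I3
[16] I4 operands ready; I5 dispatched to FPADD
[17] I5 operands ready; I6 dispatched to ALU
[20] I5 complete
[21] I4 complete; R4←I5
[22] R1←I4; I6 operands ready
[23] I6 complete
[24] R2←I6
[25] I7 dispatched to ALU
[26] I7 operands ready
[27] I7 complete
[28] R3←I7

cycle = 28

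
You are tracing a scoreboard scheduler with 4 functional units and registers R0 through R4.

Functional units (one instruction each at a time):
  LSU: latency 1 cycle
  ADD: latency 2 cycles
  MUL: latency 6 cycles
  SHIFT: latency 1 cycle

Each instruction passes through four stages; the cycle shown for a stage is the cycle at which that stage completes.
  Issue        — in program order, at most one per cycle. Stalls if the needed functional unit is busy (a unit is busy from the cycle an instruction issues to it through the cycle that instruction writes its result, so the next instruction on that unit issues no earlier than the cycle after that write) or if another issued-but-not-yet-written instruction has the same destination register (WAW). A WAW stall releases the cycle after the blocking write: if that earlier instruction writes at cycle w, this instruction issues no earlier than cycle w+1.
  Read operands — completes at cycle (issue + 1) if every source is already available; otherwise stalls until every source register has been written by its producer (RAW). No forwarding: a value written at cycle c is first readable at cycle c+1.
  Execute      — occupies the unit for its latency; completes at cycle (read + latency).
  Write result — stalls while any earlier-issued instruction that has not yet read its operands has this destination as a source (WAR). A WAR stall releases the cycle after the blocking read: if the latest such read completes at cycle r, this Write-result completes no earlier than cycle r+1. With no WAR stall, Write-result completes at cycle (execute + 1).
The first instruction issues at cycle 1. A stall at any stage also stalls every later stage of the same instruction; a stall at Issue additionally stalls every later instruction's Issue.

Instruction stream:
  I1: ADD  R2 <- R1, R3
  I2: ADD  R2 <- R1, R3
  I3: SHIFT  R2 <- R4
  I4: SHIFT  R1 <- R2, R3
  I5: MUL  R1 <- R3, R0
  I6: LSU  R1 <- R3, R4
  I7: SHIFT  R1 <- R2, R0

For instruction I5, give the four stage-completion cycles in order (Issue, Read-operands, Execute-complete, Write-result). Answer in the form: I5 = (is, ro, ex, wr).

c1: issue I1 (ADD)
c2: I1 read-ops
c4: I1 finished on ADD
c5: I1→R2
c6: issue I2 (ADD)
c7: I2 read-ops
c9: I2 finished on ADD
c10: I2→R2
c11: issue I3 (SHIFT)
c12: I3 read-ops
c13: I3 finished on SHIFT
c14: I3→R2
c15: issue I4 (SHIFT)
c16: I4 read-ops
c17: I4 finished on SHIFT
c18: I4→R1
c19: issue I5 (MUL)
c20: I5 read-ops
c26: I5 finished on MUL
c27: I5→R1
c28: issue I6 (LSU)
c29: I6 read-ops
c30: I6 finished on LSU
c31: I6→R1
c32: issue I7 (SHIFT)
c33: I7 read-ops
c34: I7 finished on SHIFT
c35: I7→R1

I5 = (19, 20, 26, 27)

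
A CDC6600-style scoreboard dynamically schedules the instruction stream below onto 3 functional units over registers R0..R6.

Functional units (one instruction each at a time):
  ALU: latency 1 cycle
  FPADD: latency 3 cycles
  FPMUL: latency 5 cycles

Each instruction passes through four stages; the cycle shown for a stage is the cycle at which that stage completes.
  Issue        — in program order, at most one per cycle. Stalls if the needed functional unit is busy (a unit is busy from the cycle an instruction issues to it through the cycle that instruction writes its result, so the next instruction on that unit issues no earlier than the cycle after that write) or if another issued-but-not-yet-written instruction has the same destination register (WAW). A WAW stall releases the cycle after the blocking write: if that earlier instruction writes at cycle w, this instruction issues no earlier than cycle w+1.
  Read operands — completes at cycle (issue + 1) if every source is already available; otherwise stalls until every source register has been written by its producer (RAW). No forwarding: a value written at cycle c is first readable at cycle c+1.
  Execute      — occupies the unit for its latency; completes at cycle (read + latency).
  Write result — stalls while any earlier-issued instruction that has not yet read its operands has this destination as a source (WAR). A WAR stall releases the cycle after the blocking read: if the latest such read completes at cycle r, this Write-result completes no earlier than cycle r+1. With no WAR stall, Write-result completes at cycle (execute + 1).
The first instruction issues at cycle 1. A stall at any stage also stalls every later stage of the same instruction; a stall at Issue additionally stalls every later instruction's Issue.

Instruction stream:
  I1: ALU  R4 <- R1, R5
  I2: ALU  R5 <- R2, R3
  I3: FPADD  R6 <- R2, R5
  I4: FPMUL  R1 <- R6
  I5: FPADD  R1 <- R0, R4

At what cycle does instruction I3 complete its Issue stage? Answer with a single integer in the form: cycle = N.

c1: I1 dispatched to ALU
c2: I1 operands ready
c3: I1 complete
c4: R4←I1
c5: I2 dispatched to ALU
c6: I2 operands ready · I3 dispatched to FPADD
c7: I2 complete · I4 dispatched to FPMUL
c8: R5←I2
c9: I3 operands ready
c12: I3 complete
c13: R6←I3
c14: I4 operands ready
c19: I4 complete
c20: R1←I4
c21: I5 dispatched to FPADD
c22: I5 operands ready
c25: I5 complete
c26: R1←I5

cycle = 6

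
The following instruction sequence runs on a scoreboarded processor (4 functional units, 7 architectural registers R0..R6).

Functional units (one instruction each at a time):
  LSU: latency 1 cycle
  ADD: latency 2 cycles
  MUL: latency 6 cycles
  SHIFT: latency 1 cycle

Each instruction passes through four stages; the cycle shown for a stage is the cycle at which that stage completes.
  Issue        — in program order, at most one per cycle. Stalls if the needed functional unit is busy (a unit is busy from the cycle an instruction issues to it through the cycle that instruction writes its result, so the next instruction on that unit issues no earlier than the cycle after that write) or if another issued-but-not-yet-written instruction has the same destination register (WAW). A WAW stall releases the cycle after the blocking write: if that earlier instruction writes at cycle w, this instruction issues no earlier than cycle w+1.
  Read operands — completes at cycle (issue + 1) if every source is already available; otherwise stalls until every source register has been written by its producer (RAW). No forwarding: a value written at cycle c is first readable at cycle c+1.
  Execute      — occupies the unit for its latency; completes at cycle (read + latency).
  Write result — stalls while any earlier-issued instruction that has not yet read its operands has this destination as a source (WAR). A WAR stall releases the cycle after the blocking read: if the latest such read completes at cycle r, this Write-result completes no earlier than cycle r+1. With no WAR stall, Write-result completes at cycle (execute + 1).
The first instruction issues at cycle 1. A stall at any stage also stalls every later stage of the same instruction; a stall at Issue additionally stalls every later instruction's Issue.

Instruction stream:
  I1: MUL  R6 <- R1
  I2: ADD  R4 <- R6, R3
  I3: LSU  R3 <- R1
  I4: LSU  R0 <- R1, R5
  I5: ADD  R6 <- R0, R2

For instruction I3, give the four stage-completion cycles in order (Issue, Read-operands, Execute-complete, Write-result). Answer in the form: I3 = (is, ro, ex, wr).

  I1 | 1 | 2 | 8 | 9
  I2 | 2 | 10 | 12 | 13   RAW R6: wait I1 write@9
  I3 | 3 | 4 | 5 | 11   WAR R3: wait I2 read@10
  I4 | 12 | 13 | 14 | 15   struct: LSU busy until I3 writes@11
  I5 | 14 | 16 | 18 | 19   struct: ADD busy until I2 writes@13 · RAW R0: wait I4 write@15

I3 = (3, 4, 5, 11)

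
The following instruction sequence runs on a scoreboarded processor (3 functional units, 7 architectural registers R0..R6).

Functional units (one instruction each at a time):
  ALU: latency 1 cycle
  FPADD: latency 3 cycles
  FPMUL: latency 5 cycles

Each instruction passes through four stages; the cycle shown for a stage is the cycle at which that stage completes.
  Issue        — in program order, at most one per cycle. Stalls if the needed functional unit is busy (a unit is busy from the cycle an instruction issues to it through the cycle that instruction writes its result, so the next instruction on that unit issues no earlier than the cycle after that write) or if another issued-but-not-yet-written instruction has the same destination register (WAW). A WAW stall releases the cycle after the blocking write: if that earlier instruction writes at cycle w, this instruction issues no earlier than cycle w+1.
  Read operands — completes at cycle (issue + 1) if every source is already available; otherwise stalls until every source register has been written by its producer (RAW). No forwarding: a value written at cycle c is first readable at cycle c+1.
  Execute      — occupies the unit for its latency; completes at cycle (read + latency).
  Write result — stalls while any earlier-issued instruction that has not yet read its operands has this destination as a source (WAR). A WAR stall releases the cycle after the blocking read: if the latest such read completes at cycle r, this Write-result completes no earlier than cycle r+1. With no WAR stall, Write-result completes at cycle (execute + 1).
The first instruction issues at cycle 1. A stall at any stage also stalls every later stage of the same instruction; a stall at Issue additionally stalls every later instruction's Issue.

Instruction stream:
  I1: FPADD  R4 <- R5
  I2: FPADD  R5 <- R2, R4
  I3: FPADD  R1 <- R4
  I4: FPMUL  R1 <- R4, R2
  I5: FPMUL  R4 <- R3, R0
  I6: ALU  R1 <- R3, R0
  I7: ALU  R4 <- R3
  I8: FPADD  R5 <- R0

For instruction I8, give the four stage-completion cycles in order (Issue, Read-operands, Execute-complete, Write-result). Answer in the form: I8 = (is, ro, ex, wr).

cycle 1: I1→FPADD
cycle 2: I1 RO
cycle 5: I1 EX
cycle 6: I1 WR R4
cycle 7: I2→FPADD
cycle 8: I2 RO
cycle 11: I2 EX
cycle 12: I2 WR R5
cycle 13: I3→FPADD
cycle 14: I3 RO
cycle 17: I3 EX
cycle 18: I3 WR R1
cycle 19: I4→FPMUL
cycle 20: I4 RO
cycle 25: I4 EX
cycle 26: I4 WR R1
cycle 27: I5→FPMUL
cycle 28: I5 RO; I6→ALU
cycle 29: I6 RO
cycle 30: I6 EX
cycle 31: I6 WR R1
cycle 33: I5 EX
cycle 34: I5 WR R4
cycle 35: I7→ALU
cycle 36: I7 RO; I8→FPADD
cycle 37: I7 EX; I8 RO
cycle 38: I7 WR R4
cycle 40: I8 EX
cycle 41: I8 WR R5

I8 = (36, 37, 40, 41)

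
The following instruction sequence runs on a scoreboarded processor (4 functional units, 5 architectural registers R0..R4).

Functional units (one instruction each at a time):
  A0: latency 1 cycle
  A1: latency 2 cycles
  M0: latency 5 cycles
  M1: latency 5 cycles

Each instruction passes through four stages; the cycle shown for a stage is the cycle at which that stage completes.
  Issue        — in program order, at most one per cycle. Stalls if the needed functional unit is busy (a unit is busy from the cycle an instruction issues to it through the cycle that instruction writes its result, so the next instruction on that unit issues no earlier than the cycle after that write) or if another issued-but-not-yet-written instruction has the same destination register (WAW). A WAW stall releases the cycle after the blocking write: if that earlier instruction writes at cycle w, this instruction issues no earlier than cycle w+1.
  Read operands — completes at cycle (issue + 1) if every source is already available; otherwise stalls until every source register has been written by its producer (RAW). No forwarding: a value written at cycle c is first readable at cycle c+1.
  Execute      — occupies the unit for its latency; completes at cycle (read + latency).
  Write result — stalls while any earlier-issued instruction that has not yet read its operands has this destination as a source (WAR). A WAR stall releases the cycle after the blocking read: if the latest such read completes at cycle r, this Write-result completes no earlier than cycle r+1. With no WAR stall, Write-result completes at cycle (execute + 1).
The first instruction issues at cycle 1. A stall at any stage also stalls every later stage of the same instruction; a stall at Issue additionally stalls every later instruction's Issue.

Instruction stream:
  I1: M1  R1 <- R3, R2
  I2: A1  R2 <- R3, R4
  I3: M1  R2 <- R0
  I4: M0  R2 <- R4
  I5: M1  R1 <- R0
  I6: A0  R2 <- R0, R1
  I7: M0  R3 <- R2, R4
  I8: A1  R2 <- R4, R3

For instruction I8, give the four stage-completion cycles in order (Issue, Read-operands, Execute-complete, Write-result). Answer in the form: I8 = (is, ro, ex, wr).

I8 = (29, 36, 38, 39)

c1: I1 dispatched to M1
c2: I1 operands ready; I2 dispatched to A1
c3: I2 operands ready
c5: I2 complete
c6: R2←I2
c7: I1 complete
c8: R1←I1
c9: I3 dispatched to M1
c10: I3 operands ready
c15: I3 complete
c16: R2←I3
c17: I4 dispatched to M0
c18: I4 operands ready; I5 dispatched to M1
c19: I5 operands ready
c23: I4 complete
c24: R2←I4; I5 complete
c25: R1←I5; I6 dispatched to A0
c26: I6 operands ready; I7 dispatched to M0
c27: I6 complete
c28: R2←I6
c29: I7 operands ready; I8 dispatched to A1
c34: I7 complete
c35: R3←I7
c36: I8 operands ready
c38: I8 complete
c39: R2←I8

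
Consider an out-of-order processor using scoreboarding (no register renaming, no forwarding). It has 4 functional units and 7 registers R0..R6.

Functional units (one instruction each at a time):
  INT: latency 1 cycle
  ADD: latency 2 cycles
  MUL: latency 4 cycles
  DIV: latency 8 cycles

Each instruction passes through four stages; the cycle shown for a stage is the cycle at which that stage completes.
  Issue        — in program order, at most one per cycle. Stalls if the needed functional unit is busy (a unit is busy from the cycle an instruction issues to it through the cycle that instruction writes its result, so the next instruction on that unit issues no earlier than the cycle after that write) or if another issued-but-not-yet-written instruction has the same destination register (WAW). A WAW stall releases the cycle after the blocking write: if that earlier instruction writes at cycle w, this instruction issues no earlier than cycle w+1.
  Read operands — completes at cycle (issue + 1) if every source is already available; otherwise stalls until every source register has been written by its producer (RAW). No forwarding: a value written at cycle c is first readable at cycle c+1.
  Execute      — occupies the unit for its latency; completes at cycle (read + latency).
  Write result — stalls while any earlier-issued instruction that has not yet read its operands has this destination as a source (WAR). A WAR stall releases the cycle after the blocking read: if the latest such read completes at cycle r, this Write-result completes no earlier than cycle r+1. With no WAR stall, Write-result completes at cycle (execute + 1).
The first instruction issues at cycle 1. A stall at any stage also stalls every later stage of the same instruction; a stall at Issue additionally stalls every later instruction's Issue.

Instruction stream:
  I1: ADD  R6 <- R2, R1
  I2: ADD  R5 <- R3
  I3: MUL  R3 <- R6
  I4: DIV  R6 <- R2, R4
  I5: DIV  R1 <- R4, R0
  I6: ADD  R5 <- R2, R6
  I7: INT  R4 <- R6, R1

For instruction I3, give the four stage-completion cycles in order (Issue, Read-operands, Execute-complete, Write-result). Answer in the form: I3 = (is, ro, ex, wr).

I3 = (7, 8, 12, 13)

[I1] 1/2/4/5
[I2] 6/7/9/10  (struct: ADD busy until I1 writes@5)
[I3] 7/8/12/13
[I4] 8/9/17/18
[I5] 19/20/28/29  (struct: DIV busy until I4 writes@18)
[I6] 20/21/23/24
[I7] 21/30/31/32  (RAW R1: wait I5 write@29)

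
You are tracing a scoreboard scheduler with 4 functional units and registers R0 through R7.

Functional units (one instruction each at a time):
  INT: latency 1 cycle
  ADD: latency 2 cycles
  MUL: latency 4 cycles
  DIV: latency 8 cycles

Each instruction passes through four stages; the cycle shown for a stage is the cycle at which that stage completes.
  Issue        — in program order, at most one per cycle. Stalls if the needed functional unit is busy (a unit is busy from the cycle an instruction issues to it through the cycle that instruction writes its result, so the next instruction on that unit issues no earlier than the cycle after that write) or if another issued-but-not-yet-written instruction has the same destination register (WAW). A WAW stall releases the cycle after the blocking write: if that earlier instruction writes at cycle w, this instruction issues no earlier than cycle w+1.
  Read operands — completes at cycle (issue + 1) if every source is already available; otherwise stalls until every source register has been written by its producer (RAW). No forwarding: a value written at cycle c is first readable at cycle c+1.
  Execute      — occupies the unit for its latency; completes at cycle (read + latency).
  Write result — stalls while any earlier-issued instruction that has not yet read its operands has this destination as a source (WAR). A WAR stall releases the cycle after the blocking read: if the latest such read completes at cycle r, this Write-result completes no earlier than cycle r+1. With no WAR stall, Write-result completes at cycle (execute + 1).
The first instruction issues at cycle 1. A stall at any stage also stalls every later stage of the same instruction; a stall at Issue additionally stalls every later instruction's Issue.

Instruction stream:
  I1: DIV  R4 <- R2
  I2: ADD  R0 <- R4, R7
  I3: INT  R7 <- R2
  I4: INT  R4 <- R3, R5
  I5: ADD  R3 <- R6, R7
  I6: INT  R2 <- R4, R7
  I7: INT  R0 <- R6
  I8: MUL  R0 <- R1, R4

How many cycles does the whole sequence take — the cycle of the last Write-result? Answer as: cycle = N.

[1] I1 dispatched to DIV
[2] I1 operands ready · I2 dispatched to ADD
[3] I3 dispatched to INT
[4] I3 operands ready
[5] I3 complete
[10] I1 complete
[11] R4←I1
[12] I2 operands ready
[13] R7←I3
[14] I2 complete · I4 dispatched to INT
[15] R0←I2 · I4 operands ready
[16] I4 complete · I5 dispatched to ADD
[17] R4←I4 · I5 operands ready
[18] I6 dispatched to INT
[19] I5 complete · I6 operands ready
[20] R3←I5 · I6 complete
[21] R2←I6
[22] I7 dispatched to INT
[23] I7 operands ready
[24] I7 complete
[25] R0←I7
[26] I8 dispatched to MUL
[27] I8 operands ready
[31] I8 complete
[32] R0←I8

cycle = 32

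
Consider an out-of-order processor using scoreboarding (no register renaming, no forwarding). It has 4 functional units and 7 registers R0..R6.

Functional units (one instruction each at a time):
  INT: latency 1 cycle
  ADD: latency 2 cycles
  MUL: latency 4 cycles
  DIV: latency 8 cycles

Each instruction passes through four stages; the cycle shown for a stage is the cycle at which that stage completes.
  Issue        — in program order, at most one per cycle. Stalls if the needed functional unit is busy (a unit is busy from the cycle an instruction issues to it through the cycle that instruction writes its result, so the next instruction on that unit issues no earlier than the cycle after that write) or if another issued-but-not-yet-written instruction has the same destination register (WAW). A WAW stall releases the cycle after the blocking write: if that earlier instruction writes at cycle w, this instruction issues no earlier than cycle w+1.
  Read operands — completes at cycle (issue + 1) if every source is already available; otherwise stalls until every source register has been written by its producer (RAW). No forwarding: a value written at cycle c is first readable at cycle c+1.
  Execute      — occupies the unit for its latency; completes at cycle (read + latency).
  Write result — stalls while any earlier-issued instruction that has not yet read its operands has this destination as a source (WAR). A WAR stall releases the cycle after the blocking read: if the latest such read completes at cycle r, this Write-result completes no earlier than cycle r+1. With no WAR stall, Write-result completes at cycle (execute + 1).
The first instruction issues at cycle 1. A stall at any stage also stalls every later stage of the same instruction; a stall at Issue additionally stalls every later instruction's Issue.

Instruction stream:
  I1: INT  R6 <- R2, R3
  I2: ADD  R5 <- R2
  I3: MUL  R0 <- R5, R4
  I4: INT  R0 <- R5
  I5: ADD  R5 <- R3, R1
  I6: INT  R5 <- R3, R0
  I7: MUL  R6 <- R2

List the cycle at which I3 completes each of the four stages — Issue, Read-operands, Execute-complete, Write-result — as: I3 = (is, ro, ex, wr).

1) issue 1, read 2, done 3, write 4
2) issue 2, read 3, done 5, write 6
3) issue 3, read 7, done 11, write 12  <RAW R5: wait I2 write@6>
4) issue 13, read 14, done 15, write 16  <WAW R0: wait I3 write@12>
5) issue 14, read 15, done 17, write 18
6) issue 19, read 20, done 21, write 22  <WAW R5: wait I5 write@18>
7) issue 20, read 21, done 25, write 26

I3 = (3, 7, 11, 12)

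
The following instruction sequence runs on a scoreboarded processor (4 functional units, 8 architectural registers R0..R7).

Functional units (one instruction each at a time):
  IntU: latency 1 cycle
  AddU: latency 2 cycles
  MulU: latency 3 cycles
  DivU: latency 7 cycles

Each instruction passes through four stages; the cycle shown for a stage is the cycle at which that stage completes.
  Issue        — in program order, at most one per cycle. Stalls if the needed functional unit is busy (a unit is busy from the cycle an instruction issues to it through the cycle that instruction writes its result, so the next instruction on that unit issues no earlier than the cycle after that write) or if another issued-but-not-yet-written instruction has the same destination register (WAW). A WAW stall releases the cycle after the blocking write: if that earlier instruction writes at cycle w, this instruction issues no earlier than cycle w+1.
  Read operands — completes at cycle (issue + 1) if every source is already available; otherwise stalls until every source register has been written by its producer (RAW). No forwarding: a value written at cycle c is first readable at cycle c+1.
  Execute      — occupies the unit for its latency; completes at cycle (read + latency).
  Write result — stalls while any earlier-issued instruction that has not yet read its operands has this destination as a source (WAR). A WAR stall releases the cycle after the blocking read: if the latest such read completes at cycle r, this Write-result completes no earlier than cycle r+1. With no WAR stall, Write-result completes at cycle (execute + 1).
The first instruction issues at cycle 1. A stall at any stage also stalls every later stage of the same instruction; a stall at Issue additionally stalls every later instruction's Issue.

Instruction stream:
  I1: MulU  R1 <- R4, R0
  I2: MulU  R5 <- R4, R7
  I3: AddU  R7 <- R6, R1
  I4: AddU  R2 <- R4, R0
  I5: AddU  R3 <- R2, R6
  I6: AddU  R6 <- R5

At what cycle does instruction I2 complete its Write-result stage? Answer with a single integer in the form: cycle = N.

I1  is:1  ro:2  ex:5  wr:6
I2  is:7  ro:8  ex:11  wr:12  — struct: MulU busy until I1 writes@6
I3  is:8  ro:9  ex:11  wr:12
I4  is:13  ro:14  ex:16  wr:17  — struct: AddU busy until I3 writes@12
I5  is:18  ro:19  ex:21  wr:22  — struct: AddU busy until I4 writes@17
I6  is:23  ro:24  ex:26  wr:27  — struct: AddU busy until I5 writes@22

cycle = 12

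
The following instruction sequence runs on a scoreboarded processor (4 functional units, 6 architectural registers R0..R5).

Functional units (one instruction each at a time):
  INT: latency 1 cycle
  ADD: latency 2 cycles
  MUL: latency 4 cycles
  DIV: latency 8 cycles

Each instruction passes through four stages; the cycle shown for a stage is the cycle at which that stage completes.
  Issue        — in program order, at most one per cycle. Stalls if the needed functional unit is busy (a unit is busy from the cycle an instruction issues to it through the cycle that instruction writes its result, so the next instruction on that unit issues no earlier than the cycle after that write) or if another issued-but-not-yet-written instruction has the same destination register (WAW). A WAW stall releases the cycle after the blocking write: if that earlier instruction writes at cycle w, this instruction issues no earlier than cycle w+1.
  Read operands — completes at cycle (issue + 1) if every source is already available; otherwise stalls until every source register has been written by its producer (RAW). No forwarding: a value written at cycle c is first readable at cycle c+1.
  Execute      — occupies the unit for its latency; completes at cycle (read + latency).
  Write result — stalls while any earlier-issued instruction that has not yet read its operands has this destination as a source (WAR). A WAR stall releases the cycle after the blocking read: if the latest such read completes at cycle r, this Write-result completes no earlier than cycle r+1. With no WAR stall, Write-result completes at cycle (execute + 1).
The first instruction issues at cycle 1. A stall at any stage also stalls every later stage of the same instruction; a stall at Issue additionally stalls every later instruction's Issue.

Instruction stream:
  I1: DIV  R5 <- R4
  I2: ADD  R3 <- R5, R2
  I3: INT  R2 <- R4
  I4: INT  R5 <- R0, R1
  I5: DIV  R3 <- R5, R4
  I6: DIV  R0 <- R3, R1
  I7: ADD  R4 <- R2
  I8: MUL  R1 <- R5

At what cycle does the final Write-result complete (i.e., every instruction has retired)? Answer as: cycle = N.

cycle = 38

[I1] 1/2/10/11
[I2] 2/12/14/15  (RAW R5: wait I1 write@11)
[I3] 3/4/5/13  (WAR R2: wait I2 read@12)
[I4] 14/15/16/17  (struct: INT busy until I3 writes@13)
[I5] 16/18/26/27  (WAW R3: wait I2 write@15; RAW R5: wait I4 write@17)
[I6] 28/29/37/38  (struct: DIV busy until I5 writes@27)
[I7] 29/30/32/33
[I8] 30/31/35/36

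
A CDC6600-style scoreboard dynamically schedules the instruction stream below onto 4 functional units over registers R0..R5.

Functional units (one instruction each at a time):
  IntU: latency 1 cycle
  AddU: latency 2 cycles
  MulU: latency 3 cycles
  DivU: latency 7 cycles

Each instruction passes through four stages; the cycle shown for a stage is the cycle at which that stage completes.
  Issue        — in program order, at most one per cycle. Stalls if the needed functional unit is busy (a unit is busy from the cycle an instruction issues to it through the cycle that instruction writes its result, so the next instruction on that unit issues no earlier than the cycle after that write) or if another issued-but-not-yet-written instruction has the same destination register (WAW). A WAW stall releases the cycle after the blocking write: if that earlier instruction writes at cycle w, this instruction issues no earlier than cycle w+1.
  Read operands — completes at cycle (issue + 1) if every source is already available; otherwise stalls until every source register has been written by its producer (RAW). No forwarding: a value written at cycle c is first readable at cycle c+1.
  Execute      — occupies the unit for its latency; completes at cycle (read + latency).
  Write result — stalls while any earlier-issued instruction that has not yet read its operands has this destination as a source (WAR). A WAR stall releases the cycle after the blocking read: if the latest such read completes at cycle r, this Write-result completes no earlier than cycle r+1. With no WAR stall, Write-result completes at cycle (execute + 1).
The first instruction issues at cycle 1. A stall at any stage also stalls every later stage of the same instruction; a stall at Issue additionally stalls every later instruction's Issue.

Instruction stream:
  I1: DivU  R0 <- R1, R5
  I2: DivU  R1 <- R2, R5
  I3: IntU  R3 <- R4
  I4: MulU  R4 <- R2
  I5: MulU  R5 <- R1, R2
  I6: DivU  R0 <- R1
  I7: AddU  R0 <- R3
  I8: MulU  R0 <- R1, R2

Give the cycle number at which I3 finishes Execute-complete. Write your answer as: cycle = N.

  I1 | 1 | 2 | 9 | 10
  I2 | 11 | 12 | 19 | 20   struct: DivU busy until I1 writes@10
  I3 | 12 | 13 | 14 | 15
  I4 | 13 | 14 | 17 | 18
  I5 | 19 | 21 | 24 | 25   struct: MulU busy until I4 writes@18 · RAW R1: wait I2 write@20
  I6 | 21 | 22 | 29 | 30   struct: DivU busy until I2 writes@20
  I7 | 31 | 32 | 34 | 35   WAW R0: wait I6 write@30
  I8 | 36 | 37 | 40 | 41   WAW R0: wait I7 write@35

cycle = 14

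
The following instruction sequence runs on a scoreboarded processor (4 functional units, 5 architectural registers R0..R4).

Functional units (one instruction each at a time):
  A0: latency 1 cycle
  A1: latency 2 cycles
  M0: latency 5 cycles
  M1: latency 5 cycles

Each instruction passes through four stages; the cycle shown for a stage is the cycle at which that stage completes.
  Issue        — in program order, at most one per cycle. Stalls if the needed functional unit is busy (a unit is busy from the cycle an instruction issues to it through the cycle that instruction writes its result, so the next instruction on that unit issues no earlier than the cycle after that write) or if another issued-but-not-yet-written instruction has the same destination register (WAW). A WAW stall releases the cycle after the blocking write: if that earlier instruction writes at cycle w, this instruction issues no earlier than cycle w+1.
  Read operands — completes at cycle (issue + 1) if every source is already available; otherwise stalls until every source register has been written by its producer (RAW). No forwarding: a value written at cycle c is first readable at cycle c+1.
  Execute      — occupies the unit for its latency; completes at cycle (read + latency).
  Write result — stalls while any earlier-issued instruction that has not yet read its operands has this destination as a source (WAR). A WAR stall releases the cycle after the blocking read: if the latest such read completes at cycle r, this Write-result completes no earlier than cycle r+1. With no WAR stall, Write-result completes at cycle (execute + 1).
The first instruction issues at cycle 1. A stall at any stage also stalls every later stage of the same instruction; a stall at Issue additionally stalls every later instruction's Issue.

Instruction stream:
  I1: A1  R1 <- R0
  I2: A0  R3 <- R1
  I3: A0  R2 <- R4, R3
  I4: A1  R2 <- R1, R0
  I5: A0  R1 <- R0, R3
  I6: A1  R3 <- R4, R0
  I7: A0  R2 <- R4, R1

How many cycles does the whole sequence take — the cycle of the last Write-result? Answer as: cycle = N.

1) issue 1, read 2, done 4, write 5
2) issue 2, read 6, done 7, write 8  <RAW R1: wait I1 write@5>
3) issue 9, read 10, done 11, write 12  <struct: A0 busy until I2 writes@8>
4) issue 13, read 14, done 16, write 17  <WAW R2: wait I3 write@12>
5) issue 14, read 15, done 16, write 17
6) issue 18, read 19, done 21, write 22  <struct: A1 busy until I4 writes@17>
7) issue 19, read 20, done 21, write 22

cycle = 22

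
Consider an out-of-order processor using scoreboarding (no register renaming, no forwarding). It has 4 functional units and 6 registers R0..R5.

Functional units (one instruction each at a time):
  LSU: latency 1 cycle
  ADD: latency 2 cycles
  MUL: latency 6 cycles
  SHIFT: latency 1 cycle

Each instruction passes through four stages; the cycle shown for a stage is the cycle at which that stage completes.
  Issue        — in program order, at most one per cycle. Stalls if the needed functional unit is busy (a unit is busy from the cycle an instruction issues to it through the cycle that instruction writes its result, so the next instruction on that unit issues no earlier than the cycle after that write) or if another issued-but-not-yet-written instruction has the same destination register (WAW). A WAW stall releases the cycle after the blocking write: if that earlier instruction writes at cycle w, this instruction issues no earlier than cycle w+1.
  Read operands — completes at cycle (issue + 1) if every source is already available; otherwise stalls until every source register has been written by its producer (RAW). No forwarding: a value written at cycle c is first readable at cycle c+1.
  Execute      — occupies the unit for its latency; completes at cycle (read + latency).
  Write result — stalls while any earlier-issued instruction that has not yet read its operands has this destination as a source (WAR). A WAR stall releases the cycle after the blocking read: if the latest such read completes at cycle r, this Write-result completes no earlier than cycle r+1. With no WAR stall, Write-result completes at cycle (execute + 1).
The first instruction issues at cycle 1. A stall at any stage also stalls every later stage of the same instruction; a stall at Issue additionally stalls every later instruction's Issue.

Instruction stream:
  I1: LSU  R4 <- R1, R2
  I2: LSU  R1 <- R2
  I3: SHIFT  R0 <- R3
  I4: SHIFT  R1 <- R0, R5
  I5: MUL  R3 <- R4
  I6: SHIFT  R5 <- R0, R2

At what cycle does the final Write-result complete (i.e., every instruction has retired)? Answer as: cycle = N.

  I1 | 1 | 2 | 3 | 4
  I2 | 5 | 6 | 7 | 8   struct: LSU busy until I1 writes@4
  I3 | 6 | 7 | 8 | 9
  I4 | 10 | 11 | 12 | 13   struct: SHIFT busy until I3 writes@9
  I5 | 11 | 12 | 18 | 19
  I6 | 14 | 15 | 16 | 17   struct: SHIFT busy until I4 writes@13

cycle = 19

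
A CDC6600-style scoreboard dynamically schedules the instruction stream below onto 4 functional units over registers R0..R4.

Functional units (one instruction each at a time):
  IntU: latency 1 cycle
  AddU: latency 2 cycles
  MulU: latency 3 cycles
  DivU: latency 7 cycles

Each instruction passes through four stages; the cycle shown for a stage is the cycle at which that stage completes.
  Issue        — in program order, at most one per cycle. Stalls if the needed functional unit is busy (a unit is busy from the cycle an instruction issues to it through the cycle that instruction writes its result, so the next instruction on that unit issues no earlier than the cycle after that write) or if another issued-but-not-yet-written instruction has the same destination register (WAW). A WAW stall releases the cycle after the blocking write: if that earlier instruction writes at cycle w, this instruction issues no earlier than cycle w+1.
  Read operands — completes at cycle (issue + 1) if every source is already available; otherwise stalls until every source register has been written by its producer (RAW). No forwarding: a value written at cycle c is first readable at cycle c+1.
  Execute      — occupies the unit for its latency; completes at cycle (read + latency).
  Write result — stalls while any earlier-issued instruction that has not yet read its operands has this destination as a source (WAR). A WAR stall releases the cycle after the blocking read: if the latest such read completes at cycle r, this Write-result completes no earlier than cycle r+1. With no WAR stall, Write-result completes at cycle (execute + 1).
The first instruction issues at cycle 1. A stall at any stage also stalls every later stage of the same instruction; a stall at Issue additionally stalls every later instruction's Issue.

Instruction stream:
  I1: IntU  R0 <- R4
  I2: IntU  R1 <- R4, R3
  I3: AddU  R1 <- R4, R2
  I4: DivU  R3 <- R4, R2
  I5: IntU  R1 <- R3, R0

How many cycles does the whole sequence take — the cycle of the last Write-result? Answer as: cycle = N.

I1 -> (1, 2, 3, 4)
I2 -> (5, 6, 7, 8)  // struct: IntU busy until I1 writes@4
I3 -> (9, 10, 12, 13)  // WAW R1: wait I2 write@8
I4 -> (10, 11, 18, 19)
I5 -> (14, 20, 21, 22)  // WAW R1: wait I3 write@13, RAW R3: wait I4 write@19

cycle = 22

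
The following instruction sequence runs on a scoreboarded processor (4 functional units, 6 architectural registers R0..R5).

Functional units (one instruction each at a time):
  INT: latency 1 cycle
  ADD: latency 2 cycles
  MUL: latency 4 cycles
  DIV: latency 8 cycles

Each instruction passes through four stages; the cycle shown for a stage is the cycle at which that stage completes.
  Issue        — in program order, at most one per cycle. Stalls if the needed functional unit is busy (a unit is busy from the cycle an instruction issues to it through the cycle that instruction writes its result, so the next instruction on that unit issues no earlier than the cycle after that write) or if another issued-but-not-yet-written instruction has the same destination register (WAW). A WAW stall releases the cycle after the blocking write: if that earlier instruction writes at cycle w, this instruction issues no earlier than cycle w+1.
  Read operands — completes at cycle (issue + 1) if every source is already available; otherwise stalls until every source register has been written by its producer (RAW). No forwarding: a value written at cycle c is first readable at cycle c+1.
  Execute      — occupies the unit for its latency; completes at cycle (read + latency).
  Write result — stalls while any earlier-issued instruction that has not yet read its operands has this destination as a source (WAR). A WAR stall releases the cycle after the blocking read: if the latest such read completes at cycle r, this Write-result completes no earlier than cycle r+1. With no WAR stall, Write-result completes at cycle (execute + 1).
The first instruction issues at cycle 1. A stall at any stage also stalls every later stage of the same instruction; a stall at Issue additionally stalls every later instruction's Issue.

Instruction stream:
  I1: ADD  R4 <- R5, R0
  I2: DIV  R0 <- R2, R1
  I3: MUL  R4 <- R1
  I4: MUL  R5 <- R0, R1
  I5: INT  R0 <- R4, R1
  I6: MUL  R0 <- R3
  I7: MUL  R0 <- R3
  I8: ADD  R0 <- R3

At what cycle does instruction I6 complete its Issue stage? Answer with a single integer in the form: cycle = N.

cycle = 20

I1  is:1  ro:2  ex:4  wr:5
I2  is:2  ro:3  ex:11  wr:12
I3  is:6  ro:7  ex:11  wr:12  — WAW R4: wait I1 write@5
I4  is:13  ro:14  ex:18  wr:19  — struct: MUL busy until I3 writes@12
I5  is:14  ro:15  ex:16  wr:17
I6  is:20  ro:21  ex:25  wr:26  — struct: MUL busy until I4 writes@19
I7  is:27  ro:28  ex:32  wr:33  — struct: MUL busy until I6 writes@26
I8  is:34  ro:35  ex:37  wr:38  — WAW R0: wait I7 write@33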